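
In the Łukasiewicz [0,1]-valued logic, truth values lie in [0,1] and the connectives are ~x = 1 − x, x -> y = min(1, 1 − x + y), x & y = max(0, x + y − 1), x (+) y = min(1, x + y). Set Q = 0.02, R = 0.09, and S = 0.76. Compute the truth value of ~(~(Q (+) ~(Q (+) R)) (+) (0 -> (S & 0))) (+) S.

0.76

Q (+) R = min(1, 0.02 + 0.09) = min(1, 0.11) = 0.11
~(Q (+) R) = 1 − 0.11 = 0.89
Q (+) ~(Q (+) R) = min(1, 0.02 + 0.89) = min(1, 0.91) = 0.91
~(Q (+) ~(Q (+) R)) = 1 − 0.91 = 0.09
S & 0 = max(0, 0.76 + 0.00 − 1) = max(0, -0.24) = 0.00
0 -> (S & 0) = min(1, 1 − 0.00 + 0.00) = min(1, 1.00) = 1.00
~(Q (+) ~(Q (+) R)) (+) (0 -> (S & 0)) = min(1, 0.09 + 1.00) = min(1, 1.09) = 1.00
~(~(Q (+) ~(Q (+) R)) (+) (0 -> (S & 0))) = 1 − 1.00 = 0.00
~(~(Q (+) ~(Q (+) R)) (+) (0 -> (S & 0))) (+) S = min(1, 0.00 + 0.76) = min(1, 0.76) = 0.76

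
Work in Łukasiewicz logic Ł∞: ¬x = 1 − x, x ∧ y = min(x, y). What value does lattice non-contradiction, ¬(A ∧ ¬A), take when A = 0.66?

0.66

¬A = 1 − 0.66 = 0.34
A ∧ ¬A = min(0.66, 0.34) = 0.34
¬(A ∧ ¬A) = 1 − 0.34 = 0.66
(The value 0.66 < 1 shows this instance is not satisfied; not a Ł∞-tautology — its value is 1 − min(a, 1−a).)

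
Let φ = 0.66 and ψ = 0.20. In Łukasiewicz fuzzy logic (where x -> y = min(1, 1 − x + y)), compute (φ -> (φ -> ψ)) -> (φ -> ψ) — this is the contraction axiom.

φ -> ψ = min(1, 1 − 0.66 + 0.20) = min(1, 0.54) = 0.54
φ -> (φ -> ψ) = min(1, 1 − 0.66 + 0.54) = min(1, 0.88) = 0.88
(φ -> (φ -> ψ)) -> (φ -> ψ) = min(1, 1 − 0.88 + 0.54) = min(1, 0.66) = 0.66
(The value 0.66 < 1 shows this instance is not satisfied; fails in Ł∞ (the t-norm is not idempotent).)

0.66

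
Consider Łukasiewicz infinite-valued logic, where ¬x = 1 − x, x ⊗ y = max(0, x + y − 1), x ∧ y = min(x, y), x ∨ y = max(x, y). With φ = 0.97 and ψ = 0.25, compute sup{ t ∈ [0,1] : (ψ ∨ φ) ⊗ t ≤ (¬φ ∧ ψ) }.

0.06

ψ ∨ φ = max(0.25, 0.97) = 0.97
So the left factor is ψ ∨ φ = 0.97.
¬φ = 1 − 0.97 = 0.03
¬φ ∧ ψ = min(0.03, 0.25) = 0.03
So the right-hand bound is ¬φ ∧ ψ = 0.03.
The residuum of the Łukasiewicz t-norm gives the supremum: min(1, 1 − 0.97 + 0.03).
1 − 0.97 + 0.03 = 0.06, so t = min(1, 0.06) = 0.06.
Check: 0.97 ⊗ 0.06 = max(0, 0.03) = 0.03 ≤ 0.03.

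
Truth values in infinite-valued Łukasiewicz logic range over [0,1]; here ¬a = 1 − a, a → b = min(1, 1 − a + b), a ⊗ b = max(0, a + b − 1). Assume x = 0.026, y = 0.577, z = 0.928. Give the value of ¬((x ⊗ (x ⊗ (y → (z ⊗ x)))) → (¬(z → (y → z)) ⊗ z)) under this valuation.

0.000

z ⊗ x = max(0, 0.928 + 0.026 − 1) = max(0, -0.046) = 0.000
y → (z ⊗ x) = min(1, 1 − 0.577 + 0.000) = min(1, 0.423) = 0.423
x ⊗ (y → (z ⊗ x)) = max(0, 0.026 + 0.423 − 1) = max(0, -0.551) = 0.000
x ⊗ (x ⊗ (y → (z ⊗ x))) = max(0, 0.026 + 0.000 − 1) = max(0, -0.974) = 0.000
y → z = min(1, 1 − 0.577 + 0.928) = min(1, 1.351) = 1.000
z → (y → z) = min(1, 1 − 0.928 + 1.000) = min(1, 1.072) = 1.000
¬(z → (y → z)) = 1 − 1.000 = 0.000
¬(z → (y → z)) ⊗ z = max(0, 0.000 + 0.928 − 1) = max(0, -0.072) = 0.000
(x ⊗ (x ⊗ (y → (z ⊗ x)))) → (¬(z → (y → z)) ⊗ z) = min(1, 1 − 0.000 + 0.000) = min(1, 1.000) = 1.000
¬((x ⊗ (x ⊗ (y → (z ⊗ x)))) → (¬(z → (y → z)) ⊗ z)) = 1 − 1.000 = 0.000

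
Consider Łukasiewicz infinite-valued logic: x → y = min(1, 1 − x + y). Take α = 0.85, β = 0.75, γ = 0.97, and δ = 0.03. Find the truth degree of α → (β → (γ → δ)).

0.46

γ → δ = min(1, 1 − 0.97 + 0.03) = min(1, 0.06) = 0.06
β → (γ → δ) = min(1, 1 − 0.75 + 0.06) = min(1, 0.31) = 0.31
α → (β → (γ → δ)) = min(1, 1 − 0.85 + 0.31) = min(1, 0.46) = 0.46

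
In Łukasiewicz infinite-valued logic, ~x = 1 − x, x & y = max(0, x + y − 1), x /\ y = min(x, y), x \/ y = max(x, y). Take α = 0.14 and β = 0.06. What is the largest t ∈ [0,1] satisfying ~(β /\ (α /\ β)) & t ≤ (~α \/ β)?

0.92

α /\ β = min(0.14, 0.06) = 0.06
β /\ (α /\ β) = min(0.06, 0.06) = 0.06
~(β /\ (α /\ β)) = 1 − 0.06 = 0.94
So the left factor is ~(β /\ (α /\ β)) = 0.94.
~α = 1 − 0.14 = 0.86
~α \/ β = max(0.86, 0.06) = 0.86
So the right-hand bound is ~α \/ β = 0.86.
The residuum of the Łukasiewicz t-norm gives the supremum: min(1, 1 − 0.94 + 0.86).
1 − 0.94 + 0.86 = 0.92, so t = min(1, 0.92) = 0.92.
Check: 0.94 & 0.92 = max(0, 0.86) = 0.86 ≤ 0.86.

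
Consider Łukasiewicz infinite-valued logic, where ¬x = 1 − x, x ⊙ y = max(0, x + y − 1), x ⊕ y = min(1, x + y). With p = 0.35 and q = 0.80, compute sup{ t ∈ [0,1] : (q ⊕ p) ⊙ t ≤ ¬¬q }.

q ⊕ p = min(1, 0.80 + 0.35) = min(1, 1.15) = 1.00
So the left factor is q ⊕ p = 1.00.
¬q = 1 − 0.80 = 0.20
¬¬q = 1 − 0.20 = 0.80
So the right-hand bound is ¬¬q = 0.80.
The residuum of the Łukasiewicz t-norm gives the supremum: min(1, 1 − 1.00 + 0.80).
1 − 1.00 + 0.80 = 0.80, so t = min(1, 0.80) = 0.80.
Check: 1.00 ⊙ 0.80 = max(0, 0.80) = 0.80 ≤ 0.80.

0.80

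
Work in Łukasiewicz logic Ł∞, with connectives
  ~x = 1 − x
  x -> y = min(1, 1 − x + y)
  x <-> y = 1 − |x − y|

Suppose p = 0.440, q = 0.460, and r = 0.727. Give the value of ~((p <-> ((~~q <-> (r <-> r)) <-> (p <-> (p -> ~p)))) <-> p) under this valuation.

~q = 1 − 0.460 = 0.540
~~q = 1 − 0.540 = 0.460
r <-> r = 1 − |0.727 − 0.727| = 1 − 0.000 = 1.000
~~q <-> (r <-> r) = 1 − |0.460 − 1.000| = 1 − 0.540 = 0.460
~p = 1 − 0.440 = 0.560
p -> ~p = min(1, 1 − 0.440 + 0.560) = min(1, 1.120) = 1.000
p <-> (p -> ~p) = 1 − |0.440 − 1.000| = 1 − 0.560 = 0.440
(~~q <-> (r <-> r)) <-> (p <-> (p -> ~p)) = 1 − |0.460 − 0.440| = 1 − 0.020 = 0.980
p <-> ((~~q <-> (r <-> r)) <-> (p <-> (p -> ~p))) = 1 − |0.440 − 0.980| = 1 − 0.540 = 0.460
(p <-> ((~~q <-> (r <-> r)) <-> (p <-> (p -> ~p)))) <-> p = 1 − |0.460 − 0.440| = 1 − 0.020 = 0.980
~((p <-> ((~~q <-> (r <-> r)) <-> (p <-> (p -> ~p)))) <-> p) = 1 − 0.980 = 0.020

0.020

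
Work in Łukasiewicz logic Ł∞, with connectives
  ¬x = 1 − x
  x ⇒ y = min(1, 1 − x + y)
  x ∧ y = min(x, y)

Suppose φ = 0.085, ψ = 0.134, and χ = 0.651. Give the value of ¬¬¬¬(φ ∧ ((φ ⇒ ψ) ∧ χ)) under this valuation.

φ ⇒ ψ = min(1, 1 − 0.085 + 0.134) = min(1, 1.049) = 1.000
(φ ⇒ ψ) ∧ χ = min(1.000, 0.651) = 0.651
φ ∧ ((φ ⇒ ψ) ∧ χ) = min(0.085, 0.651) = 0.085
¬(φ ∧ ((φ ⇒ ψ) ∧ χ)) = 1 − 0.085 = 0.915
¬¬(φ ∧ ((φ ⇒ ψ) ∧ χ)) = 1 − 0.915 = 0.085
¬¬¬(φ ∧ ((φ ⇒ ψ) ∧ χ)) = 1 − 0.085 = 0.915
¬¬¬¬(φ ∧ ((φ ⇒ ψ) ∧ χ)) = 1 − 0.915 = 0.085

0.085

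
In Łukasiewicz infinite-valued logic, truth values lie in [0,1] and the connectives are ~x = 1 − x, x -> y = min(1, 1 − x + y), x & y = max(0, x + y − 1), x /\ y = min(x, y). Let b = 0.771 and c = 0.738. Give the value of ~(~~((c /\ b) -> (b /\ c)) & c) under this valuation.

c /\ b = min(0.738, 0.771) = 0.738
b /\ c = min(0.771, 0.738) = 0.738
(c /\ b) -> (b /\ c) = min(1, 1 − 0.738 + 0.738) = min(1, 1.000) = 1.000
~((c /\ b) -> (b /\ c)) = 1 − 1.000 = 0.000
~~((c /\ b) -> (b /\ c)) = 1 − 0.000 = 1.000
~~((c /\ b) -> (b /\ c)) & c = max(0, 1.000 + 0.738 − 1) = max(0, 0.738) = 0.738
~(~~((c /\ b) -> (b /\ c)) & c) = 1 − 0.738 = 0.262

0.262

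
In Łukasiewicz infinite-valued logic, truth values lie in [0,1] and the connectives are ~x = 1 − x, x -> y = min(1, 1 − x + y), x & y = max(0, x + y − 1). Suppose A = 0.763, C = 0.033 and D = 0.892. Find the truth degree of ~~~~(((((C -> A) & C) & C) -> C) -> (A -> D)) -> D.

C -> A = min(1, 1 − 0.033 + 0.763) = min(1, 1.730) = 1.000
(C -> A) & C = max(0, 1.000 + 0.033 − 1) = max(0, 0.033) = 0.033
((C -> A) & C) & C = max(0, 0.033 + 0.033 − 1) = max(0, -0.934) = 0.000
(((C -> A) & C) & C) -> C = min(1, 1 − 0.000 + 0.033) = min(1, 1.033) = 1.000
A -> D = min(1, 1 − 0.763 + 0.892) = min(1, 1.129) = 1.000
((((C -> A) & C) & C) -> C) -> (A -> D) = min(1, 1 − 1.000 + 1.000) = min(1, 1.000) = 1.000
~(((((C -> A) & C) & C) -> C) -> (A -> D)) = 1 − 1.000 = 0.000
~~(((((C -> A) & C) & C) -> C) -> (A -> D)) = 1 − 0.000 = 1.000
~~~(((((C -> A) & C) & C) -> C) -> (A -> D)) = 1 − 1.000 = 0.000
~~~~(((((C -> A) & C) & C) -> C) -> (A -> D)) = 1 − 0.000 = 1.000
~~~~(((((C -> A) & C) & C) -> C) -> (A -> D)) -> D = min(1, 1 − 1.000 + 0.892) = min(1, 0.892) = 0.892

0.892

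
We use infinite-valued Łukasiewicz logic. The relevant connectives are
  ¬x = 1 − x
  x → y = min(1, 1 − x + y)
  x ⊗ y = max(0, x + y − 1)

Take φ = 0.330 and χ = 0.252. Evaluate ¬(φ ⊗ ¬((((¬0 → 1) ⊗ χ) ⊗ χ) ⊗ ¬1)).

¬0 = 1 − 0.000 = 1.000
¬0 → 1 = min(1, 1 − 1.000 + 1.000) = min(1, 1.000) = 1.000
(¬0 → 1) ⊗ χ = max(0, 1.000 + 0.252 − 1) = max(0, 0.252) = 0.252
((¬0 → 1) ⊗ χ) ⊗ χ = max(0, 0.252 + 0.252 − 1) = max(0, -0.496) = 0.000
¬1 = 1 − 1.000 = 0.000
(((¬0 → 1) ⊗ χ) ⊗ χ) ⊗ ¬1 = max(0, 0.000 + 0.000 − 1) = max(0, -1.000) = 0.000
¬((((¬0 → 1) ⊗ χ) ⊗ χ) ⊗ ¬1) = 1 − 0.000 = 1.000
φ ⊗ ¬((((¬0 → 1) ⊗ χ) ⊗ χ) ⊗ ¬1) = max(0, 0.330 + 1.000 − 1) = max(0, 0.330) = 0.330
¬(φ ⊗ ¬((((¬0 → 1) ⊗ χ) ⊗ χ) ⊗ ¬1)) = 1 − 0.330 = 0.670

0.670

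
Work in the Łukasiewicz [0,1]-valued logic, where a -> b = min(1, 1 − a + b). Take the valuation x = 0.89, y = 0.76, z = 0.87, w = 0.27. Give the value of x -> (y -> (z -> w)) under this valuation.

0.75

z -> w = min(1, 1 − 0.87 + 0.27) = min(1, 0.40) = 0.40
y -> (z -> w) = min(1, 1 − 0.76 + 0.40) = min(1, 0.64) = 0.64
x -> (y -> (z -> w)) = min(1, 1 − 0.89 + 0.64) = min(1, 0.75) = 0.75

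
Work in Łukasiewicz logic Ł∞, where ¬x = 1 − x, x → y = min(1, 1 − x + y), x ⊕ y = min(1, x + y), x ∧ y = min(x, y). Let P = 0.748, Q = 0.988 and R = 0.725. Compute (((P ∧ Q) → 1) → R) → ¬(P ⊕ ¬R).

P ∧ Q = min(0.748, 0.988) = 0.748
(P ∧ Q) → 1 = min(1, 1 − 0.748 + 1.000) = min(1, 1.252) = 1.000
((P ∧ Q) → 1) → R = min(1, 1 − 1.000 + 0.725) = min(1, 0.725) = 0.725
¬R = 1 − 0.725 = 0.275
P ⊕ ¬R = min(1, 0.748 + 0.275) = min(1, 1.023) = 1.000
¬(P ⊕ ¬R) = 1 − 1.000 = 0.000
(((P ∧ Q) → 1) → R) → ¬(P ⊕ ¬R) = min(1, 1 − 0.725 + 0.000) = min(1, 0.275) = 0.275

0.275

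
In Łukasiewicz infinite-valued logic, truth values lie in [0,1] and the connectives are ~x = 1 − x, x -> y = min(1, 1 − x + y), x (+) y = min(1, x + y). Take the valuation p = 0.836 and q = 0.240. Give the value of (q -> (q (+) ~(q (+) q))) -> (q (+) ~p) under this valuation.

0.404

q (+) q = min(1, 0.240 + 0.240) = min(1, 0.480) = 0.480
~(q (+) q) = 1 − 0.480 = 0.520
q (+) ~(q (+) q) = min(1, 0.240 + 0.520) = min(1, 0.760) = 0.760
q -> (q (+) ~(q (+) q)) = min(1, 1 − 0.240 + 0.760) = min(1, 1.520) = 1.000
~p = 1 − 0.836 = 0.164
q (+) ~p = min(1, 0.240 + 0.164) = min(1, 0.404) = 0.404
(q -> (q (+) ~(q (+) q))) -> (q (+) ~p) = min(1, 1 − 1.000 + 0.404) = min(1, 0.404) = 0.404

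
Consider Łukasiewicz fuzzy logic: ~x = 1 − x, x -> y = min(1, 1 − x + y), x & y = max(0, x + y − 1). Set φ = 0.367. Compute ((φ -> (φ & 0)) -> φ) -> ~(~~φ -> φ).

φ & 0 = max(0, 0.367 + 0.000 − 1) = max(0, -0.633) = 0.000
φ -> (φ & 0) = min(1, 1 − 0.367 + 0.000) = min(1, 0.633) = 0.633
(φ -> (φ & 0)) -> φ = min(1, 1 − 0.633 + 0.367) = min(1, 0.734) = 0.734
~φ = 1 − 0.367 = 0.633
~~φ = 1 − 0.633 = 0.367
~~φ -> φ = min(1, 1 − 0.367 + 0.367) = min(1, 1.000) = 1.000
~(~~φ -> φ) = 1 − 1.000 = 0.000
((φ -> (φ & 0)) -> φ) -> ~(~~φ -> φ) = min(1, 1 − 0.734 + 0.000) = min(1, 0.266) = 0.266

0.266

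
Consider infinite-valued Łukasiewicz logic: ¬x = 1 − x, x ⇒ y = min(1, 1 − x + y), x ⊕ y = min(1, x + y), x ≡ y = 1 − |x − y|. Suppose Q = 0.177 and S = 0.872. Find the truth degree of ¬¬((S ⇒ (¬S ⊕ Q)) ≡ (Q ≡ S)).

¬S = 1 − 0.872 = 0.128
¬S ⊕ Q = min(1, 0.128 + 0.177) = min(1, 0.305) = 0.305
S ⇒ (¬S ⊕ Q) = min(1, 1 − 0.872 + 0.305) = min(1, 0.433) = 0.433
Q ≡ S = 1 − |0.177 − 0.872| = 1 − 0.695 = 0.305
(S ⇒ (¬S ⊕ Q)) ≡ (Q ≡ S) = 1 − |0.433 − 0.305| = 1 − 0.128 = 0.872
¬((S ⇒ (¬S ⊕ Q)) ≡ (Q ≡ S)) = 1 − 0.872 = 0.128
¬¬((S ⇒ (¬S ⊕ Q)) ≡ (Q ≡ S)) = 1 − 0.128 = 0.872

0.872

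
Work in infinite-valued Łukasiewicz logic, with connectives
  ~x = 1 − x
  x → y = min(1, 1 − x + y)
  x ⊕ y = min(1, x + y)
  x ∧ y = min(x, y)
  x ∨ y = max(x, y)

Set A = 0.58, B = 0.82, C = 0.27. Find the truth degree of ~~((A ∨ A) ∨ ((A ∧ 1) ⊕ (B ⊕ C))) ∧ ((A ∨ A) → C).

0.69

A ∨ A = max(0.58, 0.58) = 0.58
A ∧ 1 = min(0.58, 1.00) = 0.58
B ⊕ C = min(1, 0.82 + 0.27) = min(1, 1.09) = 1.00
(A ∧ 1) ⊕ (B ⊕ C) = min(1, 0.58 + 1.00) = min(1, 1.58) = 1.00
(A ∨ A) ∨ ((A ∧ 1) ⊕ (B ⊕ C)) = max(0.58, 1.00) = 1.00
~((A ∨ A) ∨ ((A ∧ 1) ⊕ (B ⊕ C))) = 1 − 1.00 = 0.00
~~((A ∨ A) ∨ ((A ∧ 1) ⊕ (B ⊕ C))) = 1 − 0.00 = 1.00
(A ∨ A) → C = min(1, 1 − 0.58 + 0.27) = min(1, 0.69) = 0.69
~~((A ∨ A) ∨ ((A ∧ 1) ⊕ (B ⊕ C))) ∧ ((A ∨ A) → C) = min(1.00, 0.69) = 0.69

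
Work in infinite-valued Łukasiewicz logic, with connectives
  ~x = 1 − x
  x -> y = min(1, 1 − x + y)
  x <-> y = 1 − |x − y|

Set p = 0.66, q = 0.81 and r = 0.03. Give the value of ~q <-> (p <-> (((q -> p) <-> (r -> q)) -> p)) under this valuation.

0.34

~q = 1 − 0.81 = 0.19
q -> p = min(1, 1 − 0.81 + 0.66) = min(1, 0.85) = 0.85
r -> q = min(1, 1 − 0.03 + 0.81) = min(1, 1.78) = 1.00
(q -> p) <-> (r -> q) = 1 − |0.85 − 1.00| = 1 − 0.15 = 0.85
((q -> p) <-> (r -> q)) -> p = min(1, 1 − 0.85 + 0.66) = min(1, 0.81) = 0.81
p <-> (((q -> p) <-> (r -> q)) -> p) = 1 − |0.66 − 0.81| = 1 − 0.15 = 0.85
~q <-> (p <-> (((q -> p) <-> (r -> q)) -> p)) = 1 − |0.19 − 0.85| = 1 − 0.66 = 0.34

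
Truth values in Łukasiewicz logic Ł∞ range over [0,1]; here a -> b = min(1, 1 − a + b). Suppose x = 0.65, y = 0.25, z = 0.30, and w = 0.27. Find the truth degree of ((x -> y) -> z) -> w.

0.57

x -> y = min(1, 1 − 0.65 + 0.25) = min(1, 0.60) = 0.60
(x -> y) -> z = min(1, 1 − 0.60 + 0.30) = min(1, 0.70) = 0.70
((x -> y) -> z) -> w = min(1, 1 − 0.70 + 0.27) = min(1, 0.57) = 0.57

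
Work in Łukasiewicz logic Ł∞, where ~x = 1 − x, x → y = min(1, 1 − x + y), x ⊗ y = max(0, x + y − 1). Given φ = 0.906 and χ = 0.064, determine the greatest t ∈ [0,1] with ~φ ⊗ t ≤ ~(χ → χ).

0.906

~φ = 1 − 0.906 = 0.094
So the left factor is ~φ = 0.094.
χ → χ = min(1, 1 − 0.064 + 0.064) = min(1, 1.000) = 1.000
~(χ → χ) = 1 − 1.000 = 0.000
So the right-hand bound is ~(χ → χ) = 0.000.
The residuum of the Łukasiewicz t-norm gives the supremum: min(1, 1 − 0.094 + 0.000).
1 − 0.094 + 0.000 = 0.906, so t = min(1, 0.906) = 0.906.
Check: 0.094 ⊗ 0.906 = max(0, 0.000) = 0.000 ≤ 0.000.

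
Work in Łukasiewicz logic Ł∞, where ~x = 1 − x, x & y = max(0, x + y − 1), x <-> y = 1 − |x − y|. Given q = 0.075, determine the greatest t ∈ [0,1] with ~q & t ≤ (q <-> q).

1.000

~q = 1 − 0.075 = 0.925
So the left factor is ~q = 0.925.
q <-> q = 1 − |0.075 − 0.075| = 1 − 0.000 = 1.000
So the right-hand bound is q <-> q = 1.000.
The residuum of the Łukasiewicz t-norm gives the supremum: min(1, 1 − 0.925 + 1.000).
1 − 0.925 + 1.000 = 1.075, so t = min(1, 1.075) = 1.000.
Check: 0.925 & 1.000 = max(0, 0.925) = 0.925 ≤ 1.000.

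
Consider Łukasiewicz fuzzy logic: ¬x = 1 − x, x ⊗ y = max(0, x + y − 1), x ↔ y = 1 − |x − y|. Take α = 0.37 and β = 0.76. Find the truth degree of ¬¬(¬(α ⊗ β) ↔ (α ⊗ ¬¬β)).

α ⊗ β = max(0, 0.37 + 0.76 − 1) = max(0, 0.13) = 0.13
¬(α ⊗ β) = 1 − 0.13 = 0.87
¬β = 1 − 0.76 = 0.24
¬¬β = 1 − 0.24 = 0.76
α ⊗ ¬¬β = max(0, 0.37 + 0.76 − 1) = max(0, 0.13) = 0.13
¬(α ⊗ β) ↔ (α ⊗ ¬¬β) = 1 − |0.87 − 0.13| = 1 − 0.74 = 0.26
¬(¬(α ⊗ β) ↔ (α ⊗ ¬¬β)) = 1 − 0.26 = 0.74
¬¬(¬(α ⊗ β) ↔ (α ⊗ ¬¬β)) = 1 − 0.74 = 0.26

0.26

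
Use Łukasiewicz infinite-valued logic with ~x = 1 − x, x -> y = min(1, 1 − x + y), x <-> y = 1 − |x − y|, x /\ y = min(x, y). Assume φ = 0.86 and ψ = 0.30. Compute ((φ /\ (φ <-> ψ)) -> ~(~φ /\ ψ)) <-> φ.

φ <-> ψ = 1 − |0.86 − 0.30| = 1 − 0.56 = 0.44
φ /\ (φ <-> ψ) = min(0.86, 0.44) = 0.44
~φ = 1 − 0.86 = 0.14
~φ /\ ψ = min(0.14, 0.30) = 0.14
~(~φ /\ ψ) = 1 − 0.14 = 0.86
(φ /\ (φ <-> ψ)) -> ~(~φ /\ ψ) = min(1, 1 − 0.44 + 0.86) = min(1, 1.42) = 1.00
((φ /\ (φ <-> ψ)) -> ~(~φ /\ ψ)) <-> φ = 1 − |1.00 − 0.86| = 1 − 0.14 = 0.86

0.86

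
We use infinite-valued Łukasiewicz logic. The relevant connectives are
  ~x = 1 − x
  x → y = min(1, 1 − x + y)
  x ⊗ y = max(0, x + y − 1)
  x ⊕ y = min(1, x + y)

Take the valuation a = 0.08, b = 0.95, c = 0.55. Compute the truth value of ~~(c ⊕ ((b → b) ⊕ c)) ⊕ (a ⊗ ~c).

1.00

b → b = min(1, 1 − 0.95 + 0.95) = min(1, 1.00) = 1.00
(b → b) ⊕ c = min(1, 1.00 + 0.55) = min(1, 1.55) = 1.00
c ⊕ ((b → b) ⊕ c) = min(1, 0.55 + 1.00) = min(1, 1.55) = 1.00
~(c ⊕ ((b → b) ⊕ c)) = 1 − 1.00 = 0.00
~~(c ⊕ ((b → b) ⊕ c)) = 1 − 0.00 = 1.00
~c = 1 − 0.55 = 0.45
a ⊗ ~c = max(0, 0.08 + 0.45 − 1) = max(0, -0.47) = 0.00
~~(c ⊕ ((b → b) ⊕ c)) ⊕ (a ⊗ ~c) = min(1, 1.00 + 0.00) = min(1, 1.00) = 1.00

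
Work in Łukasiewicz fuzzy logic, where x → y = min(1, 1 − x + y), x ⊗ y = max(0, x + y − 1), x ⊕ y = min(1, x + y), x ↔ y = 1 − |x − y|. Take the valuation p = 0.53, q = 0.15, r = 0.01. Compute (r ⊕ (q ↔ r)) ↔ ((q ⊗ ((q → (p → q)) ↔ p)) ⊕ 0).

q ↔ r = 1 − |0.15 − 0.01| = 1 − 0.14 = 0.86
r ⊕ (q ↔ r) = min(1, 0.01 + 0.86) = min(1, 0.87) = 0.87
p → q = min(1, 1 − 0.53 + 0.15) = min(1, 0.62) = 0.62
q → (p → q) = min(1, 1 − 0.15 + 0.62) = min(1, 1.47) = 1.00
(q → (p → q)) ↔ p = 1 − |1.00 − 0.53| = 1 − 0.47 = 0.53
q ⊗ ((q → (p → q)) ↔ p) = max(0, 0.15 + 0.53 − 1) = max(0, -0.32) = 0.00
(q ⊗ ((q → (p → q)) ↔ p)) ⊕ 0 = min(1, 0.00 + 0.00) = min(1, 0.00) = 0.00
(r ⊕ (q ↔ r)) ↔ ((q ⊗ ((q → (p → q)) ↔ p)) ⊕ 0) = 1 − |0.87 − 0.00| = 1 − 0.87 = 0.13

0.13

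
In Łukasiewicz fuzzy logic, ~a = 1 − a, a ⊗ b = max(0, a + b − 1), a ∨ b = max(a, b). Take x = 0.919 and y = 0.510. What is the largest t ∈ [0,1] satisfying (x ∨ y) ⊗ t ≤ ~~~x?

0.162

x ∨ y = max(0.919, 0.510) = 0.919
So the left factor is x ∨ y = 0.919.
~x = 1 − 0.919 = 0.081
~~x = 1 − 0.081 = 0.919
~~~x = 1 − 0.919 = 0.081
So the right-hand bound is ~~~x = 0.081.
The residuum of the Łukasiewicz t-norm gives the supremum: min(1, 1 − 0.919 + 0.081).
1 − 0.919 + 0.081 = 0.162, so t = min(1, 0.162) = 0.162.
Check: 0.919 ⊗ 0.162 = max(0, 0.081) = 0.081 ≤ 0.081.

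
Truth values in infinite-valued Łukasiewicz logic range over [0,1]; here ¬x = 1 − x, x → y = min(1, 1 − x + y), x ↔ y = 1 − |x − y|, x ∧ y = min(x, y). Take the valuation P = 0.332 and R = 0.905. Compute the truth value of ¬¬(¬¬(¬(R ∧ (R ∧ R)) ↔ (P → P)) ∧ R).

R ∧ R = min(0.905, 0.905) = 0.905
R ∧ (R ∧ R) = min(0.905, 0.905) = 0.905
¬(R ∧ (R ∧ R)) = 1 − 0.905 = 0.095
P → P = min(1, 1 − 0.332 + 0.332) = min(1, 1.000) = 1.000
¬(R ∧ (R ∧ R)) ↔ (P → P) = 1 − |0.095 − 1.000| = 1 − 0.905 = 0.095
¬(¬(R ∧ (R ∧ R)) ↔ (P → P)) = 1 − 0.095 = 0.905
¬¬(¬(R ∧ (R ∧ R)) ↔ (P → P)) = 1 − 0.905 = 0.095
¬¬(¬(R ∧ (R ∧ R)) ↔ (P → P)) ∧ R = min(0.095, 0.905) = 0.095
¬(¬¬(¬(R ∧ (R ∧ R)) ↔ (P → P)) ∧ R) = 1 − 0.095 = 0.905
¬¬(¬¬(¬(R ∧ (R ∧ R)) ↔ (P → P)) ∧ R) = 1 − 0.905 = 0.095

0.095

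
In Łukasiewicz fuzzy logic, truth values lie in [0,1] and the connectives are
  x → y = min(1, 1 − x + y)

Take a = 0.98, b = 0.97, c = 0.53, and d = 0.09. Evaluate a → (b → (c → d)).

0.61

c → d = min(1, 1 − 0.53 + 0.09) = min(1, 0.56) = 0.56
b → (c → d) = min(1, 1 − 0.97 + 0.56) = min(1, 0.59) = 0.59
a → (b → (c → d)) = min(1, 1 − 0.98 + 0.59) = min(1, 0.61) = 0.61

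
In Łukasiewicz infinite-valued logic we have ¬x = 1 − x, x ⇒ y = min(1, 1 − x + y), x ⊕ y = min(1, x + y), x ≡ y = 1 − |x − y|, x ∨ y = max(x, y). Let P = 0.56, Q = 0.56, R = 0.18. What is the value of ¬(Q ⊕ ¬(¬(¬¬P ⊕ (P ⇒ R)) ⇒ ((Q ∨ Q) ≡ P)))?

¬P = 1 − 0.56 = 0.44
¬¬P = 1 − 0.44 = 0.56
P ⇒ R = min(1, 1 − 0.56 + 0.18) = min(1, 0.62) = 0.62
¬¬P ⊕ (P ⇒ R) = min(1, 0.56 + 0.62) = min(1, 1.18) = 1.00
¬(¬¬P ⊕ (P ⇒ R)) = 1 − 1.00 = 0.00
Q ∨ Q = max(0.56, 0.56) = 0.56
(Q ∨ Q) ≡ P = 1 − |0.56 − 0.56| = 1 − 0.00 = 1.00
¬(¬¬P ⊕ (P ⇒ R)) ⇒ ((Q ∨ Q) ≡ P) = min(1, 1 − 0.00 + 1.00) = min(1, 2.00) = 1.00
¬(¬(¬¬P ⊕ (P ⇒ R)) ⇒ ((Q ∨ Q) ≡ P)) = 1 − 1.00 = 0.00
Q ⊕ ¬(¬(¬¬P ⊕ (P ⇒ R)) ⇒ ((Q ∨ Q) ≡ P)) = min(1, 0.56 + 0.00) = min(1, 0.56) = 0.56
¬(Q ⊕ ¬(¬(¬¬P ⊕ (P ⇒ R)) ⇒ ((Q ∨ Q) ≡ P))) = 1 − 0.56 = 0.44

0.44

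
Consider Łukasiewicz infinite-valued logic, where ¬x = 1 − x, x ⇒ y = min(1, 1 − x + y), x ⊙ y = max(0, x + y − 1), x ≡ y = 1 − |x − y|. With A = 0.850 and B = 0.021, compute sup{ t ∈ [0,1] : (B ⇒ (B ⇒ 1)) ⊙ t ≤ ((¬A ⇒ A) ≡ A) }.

B ⇒ 1 = min(1, 1 − 0.021 + 1.000) = min(1, 1.979) = 1.000
B ⇒ (B ⇒ 1) = min(1, 1 − 0.021 + 1.000) = min(1, 1.979) = 1.000
So the left factor is B ⇒ (B ⇒ 1) = 1.000.
¬A = 1 − 0.850 = 0.150
¬A ⇒ A = min(1, 1 − 0.150 + 0.850) = min(1, 1.700) = 1.000
(¬A ⇒ A) ≡ A = 1 − |1.000 − 0.850| = 1 − 0.150 = 0.850
So the right-hand bound is (¬A ⇒ A) ≡ A = 0.850.
The residuum of the Łukasiewicz t-norm gives the supremum: min(1, 1 − 1.000 + 0.850).
1 − 1.000 + 0.850 = 0.850, so t = min(1, 0.850) = 0.850.
Check: 1.000 ⊙ 0.850 = max(0, 0.850) = 0.850 ≤ 0.850.

0.850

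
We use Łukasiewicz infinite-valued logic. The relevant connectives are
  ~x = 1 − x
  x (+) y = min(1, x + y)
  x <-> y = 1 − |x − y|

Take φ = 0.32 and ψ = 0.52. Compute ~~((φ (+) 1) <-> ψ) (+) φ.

φ (+) 1 = min(1, 0.32 + 1.00) = min(1, 1.32) = 1.00
(φ (+) 1) <-> ψ = 1 − |1.00 − 0.52| = 1 − 0.48 = 0.52
~((φ (+) 1) <-> ψ) = 1 − 0.52 = 0.48
~~((φ (+) 1) <-> ψ) = 1 − 0.48 = 0.52
~~((φ (+) 1) <-> ψ) (+) φ = min(1, 0.52 + 0.32) = min(1, 0.84) = 0.84

0.84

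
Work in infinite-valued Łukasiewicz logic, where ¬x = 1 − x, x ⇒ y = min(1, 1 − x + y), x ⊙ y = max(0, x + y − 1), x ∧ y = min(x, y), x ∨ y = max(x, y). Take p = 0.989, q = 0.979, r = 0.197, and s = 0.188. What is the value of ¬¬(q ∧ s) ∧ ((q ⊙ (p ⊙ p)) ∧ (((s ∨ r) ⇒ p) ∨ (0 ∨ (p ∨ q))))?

0.188

q ∧ s = min(0.979, 0.188) = 0.188
¬(q ∧ s) = 1 − 0.188 = 0.812
¬¬(q ∧ s) = 1 − 0.812 = 0.188
p ⊙ p = max(0, 0.989 + 0.989 − 1) = max(0, 0.978) = 0.978
q ⊙ (p ⊙ p) = max(0, 0.979 + 0.978 − 1) = max(0, 0.957) = 0.957
s ∨ r = max(0.188, 0.197) = 0.197
(s ∨ r) ⇒ p = min(1, 1 − 0.197 + 0.989) = min(1, 1.792) = 1.000
p ∨ q = max(0.989, 0.979) = 0.989
0 ∨ (p ∨ q) = max(0.000, 0.989) = 0.989
((s ∨ r) ⇒ p) ∨ (0 ∨ (p ∨ q)) = max(1.000, 0.989) = 1.000
(q ⊙ (p ⊙ p)) ∧ (((s ∨ r) ⇒ p) ∨ (0 ∨ (p ∨ q))) = min(0.957, 1.000) = 0.957
¬¬(q ∧ s) ∧ ((q ⊙ (p ⊙ p)) ∧ (((s ∨ r) ⇒ p) ∨ (0 ∨ (p ∨ q)))) = min(0.188, 0.957) = 0.188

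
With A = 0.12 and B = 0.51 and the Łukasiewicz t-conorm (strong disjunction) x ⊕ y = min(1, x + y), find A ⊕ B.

A ⊕ B = min(1, 0.12 + 0.51) = min(1, 0.63) = 0.63
For comparison, the Gödel t-conorm max(x, y) would give 0.51.

0.63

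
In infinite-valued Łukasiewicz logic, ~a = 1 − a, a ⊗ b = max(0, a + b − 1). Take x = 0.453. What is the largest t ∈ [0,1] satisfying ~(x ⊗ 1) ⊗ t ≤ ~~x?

x ⊗ 1 = max(0, 0.453 + 1.000 − 1) = max(0, 0.453) = 0.453
~(x ⊗ 1) = 1 − 0.453 = 0.547
So the left factor is ~(x ⊗ 1) = 0.547.
~x = 1 − 0.453 = 0.547
~~x = 1 − 0.547 = 0.453
So the right-hand bound is ~~x = 0.453.
The residuum of the Łukasiewicz t-norm gives the supremum: min(1, 1 − 0.547 + 0.453).
1 − 0.547 + 0.453 = 0.906, so t = min(1, 0.906) = 0.906.
Check: 0.547 ⊗ 0.906 = max(0, 0.453) = 0.453 ≤ 0.453.

0.906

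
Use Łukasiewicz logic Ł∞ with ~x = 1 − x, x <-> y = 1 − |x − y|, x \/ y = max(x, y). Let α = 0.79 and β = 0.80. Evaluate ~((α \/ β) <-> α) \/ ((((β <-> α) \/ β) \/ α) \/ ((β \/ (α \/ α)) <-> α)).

0.99

α \/ β = max(0.79, 0.80) = 0.80
(α \/ β) <-> α = 1 − |0.80 − 0.79| = 1 − 0.01 = 0.99
~((α \/ β) <-> α) = 1 − 0.99 = 0.01
β <-> α = 1 − |0.80 − 0.79| = 1 − 0.01 = 0.99
(β <-> α) \/ β = max(0.99, 0.80) = 0.99
((β <-> α) \/ β) \/ α = max(0.99, 0.79) = 0.99
α \/ α = max(0.79, 0.79) = 0.79
β \/ (α \/ α) = max(0.80, 0.79) = 0.80
(β \/ (α \/ α)) <-> α = 1 − |0.80 − 0.79| = 1 − 0.01 = 0.99
(((β <-> α) \/ β) \/ α) \/ ((β \/ (α \/ α)) <-> α) = max(0.99, 0.99) = 0.99
~((α \/ β) <-> α) \/ ((((β <-> α) \/ β) \/ α) \/ ((β \/ (α \/ α)) <-> α)) = max(0.01, 0.99) = 0.99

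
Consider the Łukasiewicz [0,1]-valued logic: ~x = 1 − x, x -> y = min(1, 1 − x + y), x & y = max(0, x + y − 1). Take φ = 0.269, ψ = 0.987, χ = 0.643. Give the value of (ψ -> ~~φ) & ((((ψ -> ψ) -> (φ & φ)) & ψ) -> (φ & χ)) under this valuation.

0.282

~φ = 1 − 0.269 = 0.731
~~φ = 1 − 0.731 = 0.269
ψ -> ~~φ = min(1, 1 − 0.987 + 0.269) = min(1, 0.282) = 0.282
ψ -> ψ = min(1, 1 − 0.987 + 0.987) = min(1, 1.000) = 1.000
φ & φ = max(0, 0.269 + 0.269 − 1) = max(0, -0.462) = 0.000
(ψ -> ψ) -> (φ & φ) = min(1, 1 − 1.000 + 0.000) = min(1, 0.000) = 0.000
((ψ -> ψ) -> (φ & φ)) & ψ = max(0, 0.000 + 0.987 − 1) = max(0, -0.013) = 0.000
φ & χ = max(0, 0.269 + 0.643 − 1) = max(0, -0.088) = 0.000
(((ψ -> ψ) -> (φ & φ)) & ψ) -> (φ & χ) = min(1, 1 − 0.000 + 0.000) = min(1, 1.000) = 1.000
(ψ -> ~~φ) & ((((ψ -> ψ) -> (φ & φ)) & ψ) -> (φ & χ)) = max(0, 0.282 + 1.000 − 1) = max(0, 0.282) = 0.282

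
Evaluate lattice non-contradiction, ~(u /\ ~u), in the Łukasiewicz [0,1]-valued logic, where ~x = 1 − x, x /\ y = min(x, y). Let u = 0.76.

~u = 1 − 0.76 = 0.24
u /\ ~u = min(0.76, 0.24) = 0.24
~(u /\ ~u) = 1 − 0.24 = 0.76
(The value 0.76 < 1 shows this instance is not satisfied; not a Ł∞-tautology — its value is 1 − min(a, 1−a).)

0.76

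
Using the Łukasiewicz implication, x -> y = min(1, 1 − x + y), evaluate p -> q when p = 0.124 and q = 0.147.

1.000

p -> q = min(1, 1 − 0.124 + 0.147) = min(1, 1.023) = 1.000
For comparison, the Gödel implication (1 if x ≤ y else y) would give 1.000.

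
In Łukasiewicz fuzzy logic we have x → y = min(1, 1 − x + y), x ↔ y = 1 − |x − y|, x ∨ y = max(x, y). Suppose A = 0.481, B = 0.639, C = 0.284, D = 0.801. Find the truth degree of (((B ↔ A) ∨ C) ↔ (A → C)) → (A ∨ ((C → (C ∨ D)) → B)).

B ↔ A = 1 − |0.639 − 0.481| = 1 − 0.158 = 0.842
(B ↔ A) ∨ C = max(0.842, 0.284) = 0.842
A → C = min(1, 1 − 0.481 + 0.284) = min(1, 0.803) = 0.803
((B ↔ A) ∨ C) ↔ (A → C) = 1 − |0.842 − 0.803| = 1 − 0.039 = 0.961
C ∨ D = max(0.284, 0.801) = 0.801
C → (C ∨ D) = min(1, 1 − 0.284 + 0.801) = min(1, 1.517) = 1.000
(C → (C ∨ D)) → B = min(1, 1 − 1.000 + 0.639) = min(1, 0.639) = 0.639
A ∨ ((C → (C ∨ D)) → B) = max(0.481, 0.639) = 0.639
(((B ↔ A) ∨ C) ↔ (A → C)) → (A ∨ ((C → (C ∨ D)) → B)) = min(1, 1 − 0.961 + 0.639) = min(1, 0.678) = 0.678

0.678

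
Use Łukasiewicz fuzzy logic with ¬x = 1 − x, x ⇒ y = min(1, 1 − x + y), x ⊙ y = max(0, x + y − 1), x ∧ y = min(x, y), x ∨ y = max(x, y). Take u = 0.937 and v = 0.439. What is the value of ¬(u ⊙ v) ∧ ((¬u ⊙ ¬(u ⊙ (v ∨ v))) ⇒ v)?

0.624

u ⊙ v = max(0, 0.937 + 0.439 − 1) = max(0, 0.376) = 0.376
¬(u ⊙ v) = 1 − 0.376 = 0.624
¬u = 1 − 0.937 = 0.063
v ∨ v = max(0.439, 0.439) = 0.439
u ⊙ (v ∨ v) = max(0, 0.937 + 0.439 − 1) = max(0, 0.376) = 0.376
¬(u ⊙ (v ∨ v)) = 1 − 0.376 = 0.624
¬u ⊙ ¬(u ⊙ (v ∨ v)) = max(0, 0.063 + 0.624 − 1) = max(0, -0.313) = 0.000
(¬u ⊙ ¬(u ⊙ (v ∨ v))) ⇒ v = min(1, 1 − 0.000 + 0.439) = min(1, 1.439) = 1.000
¬(u ⊙ v) ∧ ((¬u ⊙ ¬(u ⊙ (v ∨ v))) ⇒ v) = min(0.624, 1.000) = 0.624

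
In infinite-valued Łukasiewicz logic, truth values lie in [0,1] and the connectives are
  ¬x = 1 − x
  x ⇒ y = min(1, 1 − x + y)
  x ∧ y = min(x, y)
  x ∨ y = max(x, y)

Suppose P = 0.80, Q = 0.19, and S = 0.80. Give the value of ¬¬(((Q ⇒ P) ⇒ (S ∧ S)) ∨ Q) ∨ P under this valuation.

Q ⇒ P = min(1, 1 − 0.19 + 0.80) = min(1, 1.61) = 1.00
S ∧ S = min(0.80, 0.80) = 0.80
(Q ⇒ P) ⇒ (S ∧ S) = min(1, 1 − 1.00 + 0.80) = min(1, 0.80) = 0.80
((Q ⇒ P) ⇒ (S ∧ S)) ∨ Q = max(0.80, 0.19) = 0.80
¬(((Q ⇒ P) ⇒ (S ∧ S)) ∨ Q) = 1 − 0.80 = 0.20
¬¬(((Q ⇒ P) ⇒ (S ∧ S)) ∨ Q) = 1 − 0.20 = 0.80
¬¬(((Q ⇒ P) ⇒ (S ∧ S)) ∨ Q) ∨ P = max(0.80, 0.80) = 0.80

0.80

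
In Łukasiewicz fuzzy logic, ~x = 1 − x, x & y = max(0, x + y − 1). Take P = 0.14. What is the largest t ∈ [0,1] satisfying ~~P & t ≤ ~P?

1.00

~P = 1 − 0.14 = 0.86
~~P = 1 − 0.86 = 0.14
So the left factor is ~~P = 0.14.
So the right-hand bound is ~P = 0.86.
The residuum of the Łukasiewicz t-norm gives the supremum: min(1, 1 − 0.14 + 0.86).
1 − 0.14 + 0.86 = 1.72, so t = min(1, 1.72) = 1.00.
Check: 0.14 & 1.00 = max(0, 0.14) = 0.14 ≤ 0.86.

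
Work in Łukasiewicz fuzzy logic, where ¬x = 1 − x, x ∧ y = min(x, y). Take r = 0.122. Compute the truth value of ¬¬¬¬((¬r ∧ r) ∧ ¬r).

0.122

¬r = 1 − 0.122 = 0.878
¬r ∧ r = min(0.878, 0.122) = 0.122
(¬r ∧ r) ∧ ¬r = min(0.122, 0.878) = 0.122
¬((¬r ∧ r) ∧ ¬r) = 1 − 0.122 = 0.878
¬¬((¬r ∧ r) ∧ ¬r) = 1 − 0.878 = 0.122
¬¬¬((¬r ∧ r) ∧ ¬r) = 1 − 0.122 = 0.878
¬¬¬¬((¬r ∧ r) ∧ ¬r) = 1 − 0.878 = 0.122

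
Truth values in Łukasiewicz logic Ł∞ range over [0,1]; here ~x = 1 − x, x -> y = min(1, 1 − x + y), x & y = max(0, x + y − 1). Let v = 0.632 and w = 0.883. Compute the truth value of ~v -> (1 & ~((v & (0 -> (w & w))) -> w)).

~v = 1 − 0.632 = 0.368
w & w = max(0, 0.883 + 0.883 − 1) = max(0, 0.766) = 0.766
0 -> (w & w) = min(1, 1 − 0.000 + 0.766) = min(1, 1.766) = 1.000
v & (0 -> (w & w)) = max(0, 0.632 + 1.000 − 1) = max(0, 0.632) = 0.632
(v & (0 -> (w & w))) -> w = min(1, 1 − 0.632 + 0.883) = min(1, 1.251) = 1.000
~((v & (0 -> (w & w))) -> w) = 1 − 1.000 = 0.000
1 & ~((v & (0 -> (w & w))) -> w) = max(0, 1.000 + 0.000 − 1) = max(0, 0.000) = 0.000
~v -> (1 & ~((v & (0 -> (w & w))) -> w)) = min(1, 1 − 0.368 + 0.000) = min(1, 0.632) = 0.632

0.632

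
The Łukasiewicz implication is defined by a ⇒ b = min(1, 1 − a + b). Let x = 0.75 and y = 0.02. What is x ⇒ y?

0.27

x ⇒ y = min(1, 1 − 0.75 + 0.02) = min(1, 0.27) = 0.27
For comparison, the Gödel implication (1 if a ≤ b else b) would give 0.02.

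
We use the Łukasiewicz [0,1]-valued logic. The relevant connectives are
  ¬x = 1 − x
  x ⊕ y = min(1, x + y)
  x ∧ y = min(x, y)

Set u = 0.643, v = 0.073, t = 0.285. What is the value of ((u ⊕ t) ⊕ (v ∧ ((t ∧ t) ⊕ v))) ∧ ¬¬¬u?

0.357

u ⊕ t = min(1, 0.643 + 0.285) = min(1, 0.928) = 0.928
t ∧ t = min(0.285, 0.285) = 0.285
(t ∧ t) ⊕ v = min(1, 0.285 + 0.073) = min(1, 0.358) = 0.358
v ∧ ((t ∧ t) ⊕ v) = min(0.073, 0.358) = 0.073
(u ⊕ t) ⊕ (v ∧ ((t ∧ t) ⊕ v)) = min(1, 0.928 + 0.073) = min(1, 1.001) = 1.000
¬u = 1 − 0.643 = 0.357
¬¬u = 1 − 0.357 = 0.643
¬¬¬u = 1 − 0.643 = 0.357
((u ⊕ t) ⊕ (v ∧ ((t ∧ t) ⊕ v))) ∧ ¬¬¬u = min(1.000, 0.357) = 0.357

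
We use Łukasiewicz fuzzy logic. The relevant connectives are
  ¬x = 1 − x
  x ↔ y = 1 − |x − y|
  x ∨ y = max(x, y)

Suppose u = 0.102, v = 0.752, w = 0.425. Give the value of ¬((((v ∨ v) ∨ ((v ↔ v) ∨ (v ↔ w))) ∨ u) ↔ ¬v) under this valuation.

v ∨ v = max(0.752, 0.752) = 0.752
v ↔ v = 1 − |0.752 − 0.752| = 1 − 0.000 = 1.000
v ↔ w = 1 − |0.752 − 0.425| = 1 − 0.327 = 0.673
(v ↔ v) ∨ (v ↔ w) = max(1.000, 0.673) = 1.000
(v ∨ v) ∨ ((v ↔ v) ∨ (v ↔ w)) = max(0.752, 1.000) = 1.000
((v ∨ v) ∨ ((v ↔ v) ∨ (v ↔ w))) ∨ u = max(1.000, 0.102) = 1.000
¬v = 1 − 0.752 = 0.248
(((v ∨ v) ∨ ((v ↔ v) ∨ (v ↔ w))) ∨ u) ↔ ¬v = 1 − |1.000 − 0.248| = 1 − 0.752 = 0.248
¬((((v ∨ v) ∨ ((v ↔ v) ∨ (v ↔ w))) ∨ u) ↔ ¬v) = 1 − 0.248 = 0.752

0.752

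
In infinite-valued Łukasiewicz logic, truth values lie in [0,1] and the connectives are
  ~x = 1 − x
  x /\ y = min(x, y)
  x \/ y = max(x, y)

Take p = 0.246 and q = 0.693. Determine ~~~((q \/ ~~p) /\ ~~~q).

0.693

~p = 1 − 0.246 = 0.754
~~p = 1 − 0.754 = 0.246
q \/ ~~p = max(0.693, 0.246) = 0.693
~q = 1 − 0.693 = 0.307
~~q = 1 − 0.307 = 0.693
~~~q = 1 − 0.693 = 0.307
(q \/ ~~p) /\ ~~~q = min(0.693, 0.307) = 0.307
~((q \/ ~~p) /\ ~~~q) = 1 − 0.307 = 0.693
~~((q \/ ~~p) /\ ~~~q) = 1 − 0.693 = 0.307
~~~((q \/ ~~p) /\ ~~~q) = 1 − 0.307 = 0.693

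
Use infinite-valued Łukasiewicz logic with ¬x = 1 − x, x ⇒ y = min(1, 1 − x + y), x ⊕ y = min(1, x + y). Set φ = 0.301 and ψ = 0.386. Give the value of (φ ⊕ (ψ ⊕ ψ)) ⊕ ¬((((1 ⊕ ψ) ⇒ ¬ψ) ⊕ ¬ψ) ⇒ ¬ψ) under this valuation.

ψ ⊕ ψ = min(1, 0.386 + 0.386) = min(1, 0.772) = 0.772
φ ⊕ (ψ ⊕ ψ) = min(1, 0.301 + 0.772) = min(1, 1.073) = 1.000
1 ⊕ ψ = min(1, 1.000 + 0.386) = min(1, 1.386) = 1.000
¬ψ = 1 − 0.386 = 0.614
(1 ⊕ ψ) ⇒ ¬ψ = min(1, 1 − 1.000 + 0.614) = min(1, 0.614) = 0.614
((1 ⊕ ψ) ⇒ ¬ψ) ⊕ ¬ψ = min(1, 0.614 + 0.614) = min(1, 1.228) = 1.000
(((1 ⊕ ψ) ⇒ ¬ψ) ⊕ ¬ψ) ⇒ ¬ψ = min(1, 1 − 1.000 + 0.614) = min(1, 0.614) = 0.614
¬((((1 ⊕ ψ) ⇒ ¬ψ) ⊕ ¬ψ) ⇒ ¬ψ) = 1 − 0.614 = 0.386
(φ ⊕ (ψ ⊕ ψ)) ⊕ ¬((((1 ⊕ ψ) ⇒ ¬ψ) ⊕ ¬ψ) ⇒ ¬ψ) = min(1, 1.000 + 0.386) = min(1, 1.386) = 1.000

1.000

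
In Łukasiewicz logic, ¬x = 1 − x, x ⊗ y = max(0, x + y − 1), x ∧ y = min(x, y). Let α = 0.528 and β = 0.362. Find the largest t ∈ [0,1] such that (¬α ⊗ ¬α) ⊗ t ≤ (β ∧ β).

¬α = 1 − 0.528 = 0.472
¬α ⊗ ¬α = max(0, 0.472 + 0.472 − 1) = max(0, -0.056) = 0.000
So the left factor is ¬α ⊗ ¬α = 0.000.
β ∧ β = min(0.362, 0.362) = 0.362
So the right-hand bound is β ∧ β = 0.362.
The residuum of the Łukasiewicz t-norm gives the supremum: min(1, 1 − 0.000 + 0.362).
1 − 0.000 + 0.362 = 1.362, so t = min(1, 1.362) = 1.000.
Check: 0.000 ⊗ 1.000 = max(0, 0.000) = 0.000 ≤ 0.362.

1.000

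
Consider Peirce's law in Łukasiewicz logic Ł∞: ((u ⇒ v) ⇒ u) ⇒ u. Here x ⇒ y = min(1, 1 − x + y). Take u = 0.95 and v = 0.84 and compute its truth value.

u ⇒ v = min(1, 1 − 0.95 + 0.84) = min(1, 0.89) = 0.89
(u ⇒ v) ⇒ u = min(1, 1 − 0.89 + 0.95) = min(1, 1.06) = 1.00
((u ⇒ v) ⇒ u) ⇒ u = min(1, 1 − 1.00 + 0.95) = min(1, 0.95) = 0.95
(The value 0.95 < 1 shows this instance is not satisfied; not a Ł∞-tautology in general.)

0.95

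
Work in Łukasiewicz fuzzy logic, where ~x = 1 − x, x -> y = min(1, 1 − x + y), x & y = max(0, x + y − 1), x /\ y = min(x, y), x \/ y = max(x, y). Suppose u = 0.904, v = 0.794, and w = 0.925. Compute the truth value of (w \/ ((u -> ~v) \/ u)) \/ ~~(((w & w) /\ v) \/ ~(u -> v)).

0.925

~v = 1 − 0.794 = 0.206
u -> ~v = min(1, 1 − 0.904 + 0.206) = min(1, 0.302) = 0.302
(u -> ~v) \/ u = max(0.302, 0.904) = 0.904
w \/ ((u -> ~v) \/ u) = max(0.925, 0.904) = 0.925
w & w = max(0, 0.925 + 0.925 − 1) = max(0, 0.850) = 0.850
(w & w) /\ v = min(0.850, 0.794) = 0.794
u -> v = min(1, 1 − 0.904 + 0.794) = min(1, 0.890) = 0.890
~(u -> v) = 1 − 0.890 = 0.110
((w & w) /\ v) \/ ~(u -> v) = max(0.794, 0.110) = 0.794
~(((w & w) /\ v) \/ ~(u -> v)) = 1 − 0.794 = 0.206
~~(((w & w) /\ v) \/ ~(u -> v)) = 1 − 0.206 = 0.794
(w \/ ((u -> ~v) \/ u)) \/ ~~(((w & w) /\ v) \/ ~(u -> v)) = max(0.925, 0.794) = 0.925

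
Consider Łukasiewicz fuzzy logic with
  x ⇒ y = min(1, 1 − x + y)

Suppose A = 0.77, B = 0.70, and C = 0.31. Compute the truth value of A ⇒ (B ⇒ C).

B ⇒ C = min(1, 1 − 0.70 + 0.31) = min(1, 0.61) = 0.61
A ⇒ (B ⇒ C) = min(1, 1 − 0.77 + 0.61) = min(1, 0.84) = 0.84

0.84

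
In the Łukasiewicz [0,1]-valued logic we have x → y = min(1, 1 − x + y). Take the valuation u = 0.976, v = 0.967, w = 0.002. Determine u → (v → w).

v → w = min(1, 1 − 0.967 + 0.002) = min(1, 0.035) = 0.035
u → (v → w) = min(1, 1 − 0.976 + 0.035) = min(1, 0.059) = 0.059

0.059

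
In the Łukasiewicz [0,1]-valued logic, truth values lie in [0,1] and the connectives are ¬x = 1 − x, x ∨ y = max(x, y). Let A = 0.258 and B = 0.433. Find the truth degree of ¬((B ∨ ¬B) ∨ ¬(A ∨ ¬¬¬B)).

0.433

¬B = 1 − 0.433 = 0.567
B ∨ ¬B = max(0.433, 0.567) = 0.567
¬¬B = 1 − 0.567 = 0.433
¬¬¬B = 1 − 0.433 = 0.567
A ∨ ¬¬¬B = max(0.258, 0.567) = 0.567
¬(A ∨ ¬¬¬B) = 1 − 0.567 = 0.433
(B ∨ ¬B) ∨ ¬(A ∨ ¬¬¬B) = max(0.567, 0.433) = 0.567
¬((B ∨ ¬B) ∨ ¬(A ∨ ¬¬¬B)) = 1 − 0.567 = 0.433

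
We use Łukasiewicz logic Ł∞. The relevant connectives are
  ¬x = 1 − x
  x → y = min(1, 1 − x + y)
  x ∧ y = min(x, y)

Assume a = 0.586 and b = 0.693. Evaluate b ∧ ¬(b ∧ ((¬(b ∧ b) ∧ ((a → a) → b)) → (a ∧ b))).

b ∧ b = min(0.693, 0.693) = 0.693
¬(b ∧ b) = 1 − 0.693 = 0.307
a → a = min(1, 1 − 0.586 + 0.586) = min(1, 1.000) = 1.000
(a → a) → b = min(1, 1 − 1.000 + 0.693) = min(1, 0.693) = 0.693
¬(b ∧ b) ∧ ((a → a) → b) = min(0.307, 0.693) = 0.307
a ∧ b = min(0.586, 0.693) = 0.586
(¬(b ∧ b) ∧ ((a → a) → b)) → (a ∧ b) = min(1, 1 − 0.307 + 0.586) = min(1, 1.279) = 1.000
b ∧ ((¬(b ∧ b) ∧ ((a → a) → b)) → (a ∧ b)) = min(0.693, 1.000) = 0.693
¬(b ∧ ((¬(b ∧ b) ∧ ((a → a) → b)) → (a ∧ b))) = 1 − 0.693 = 0.307
b ∧ ¬(b ∧ ((¬(b ∧ b) ∧ ((a → a) → b)) → (a ∧ b))) = min(0.693, 0.307) = 0.307

0.307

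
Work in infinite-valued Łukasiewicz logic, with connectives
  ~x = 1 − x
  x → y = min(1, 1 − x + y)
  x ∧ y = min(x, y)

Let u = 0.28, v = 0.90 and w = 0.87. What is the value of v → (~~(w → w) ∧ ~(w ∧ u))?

w → w = min(1, 1 − 0.87 + 0.87) = min(1, 1.00) = 1.00
~(w → w) = 1 − 1.00 = 0.00
~~(w → w) = 1 − 0.00 = 1.00
w ∧ u = min(0.87, 0.28) = 0.28
~(w ∧ u) = 1 − 0.28 = 0.72
~~(w → w) ∧ ~(w ∧ u) = min(1.00, 0.72) = 0.72
v → (~~(w → w) ∧ ~(w ∧ u)) = min(1, 1 − 0.90 + 0.72) = min(1, 0.82) = 0.82

0.82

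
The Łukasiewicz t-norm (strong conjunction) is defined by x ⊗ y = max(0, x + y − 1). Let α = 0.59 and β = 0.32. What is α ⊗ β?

α ⊗ β = max(0, 0.59 + 0.32 − 1) = max(0, -0.09) = 0.00
For comparison, the Gödel (minimum) t-norm min(x, y) would give 0.32.

0.00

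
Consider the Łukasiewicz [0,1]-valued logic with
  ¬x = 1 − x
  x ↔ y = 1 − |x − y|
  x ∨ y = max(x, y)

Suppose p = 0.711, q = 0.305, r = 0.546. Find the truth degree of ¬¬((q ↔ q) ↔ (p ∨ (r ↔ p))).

q ↔ q = 1 − |0.305 − 0.305| = 1 − 0.000 = 1.000
r ↔ p = 1 − |0.546 − 0.711| = 1 − 0.165 = 0.835
p ∨ (r ↔ p) = max(0.711, 0.835) = 0.835
(q ↔ q) ↔ (p ∨ (r ↔ p)) = 1 − |1.000 − 0.835| = 1 − 0.165 = 0.835
¬((q ↔ q) ↔ (p ∨ (r ↔ p))) = 1 − 0.835 = 0.165
¬¬((q ↔ q) ↔ (p ∨ (r ↔ p))) = 1 − 0.165 = 0.835

0.835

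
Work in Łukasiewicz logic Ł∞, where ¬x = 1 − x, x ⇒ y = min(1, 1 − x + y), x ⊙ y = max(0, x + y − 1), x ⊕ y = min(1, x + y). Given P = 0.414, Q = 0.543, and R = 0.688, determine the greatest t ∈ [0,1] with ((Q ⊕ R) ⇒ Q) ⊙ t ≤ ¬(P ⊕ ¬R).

Q ⊕ R = min(1, 0.543 + 0.688) = min(1, 1.231) = 1.000
(Q ⊕ R) ⇒ Q = min(1, 1 − 1.000 + 0.543) = min(1, 0.543) = 0.543
So the left factor is (Q ⊕ R) ⇒ Q = 0.543.
¬R = 1 − 0.688 = 0.312
P ⊕ ¬R = min(1, 0.414 + 0.312) = min(1, 0.726) = 0.726
¬(P ⊕ ¬R) = 1 − 0.726 = 0.274
So the right-hand bound is ¬(P ⊕ ¬R) = 0.274.
The residuum of the Łukasiewicz t-norm gives the supremum: min(1, 1 − 0.543 + 0.274).
1 − 0.543 + 0.274 = 0.731, so t = min(1, 0.731) = 0.731.
Check: 0.543 ⊙ 0.731 = max(0, 0.274) = 0.274 ≤ 0.274.

0.731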